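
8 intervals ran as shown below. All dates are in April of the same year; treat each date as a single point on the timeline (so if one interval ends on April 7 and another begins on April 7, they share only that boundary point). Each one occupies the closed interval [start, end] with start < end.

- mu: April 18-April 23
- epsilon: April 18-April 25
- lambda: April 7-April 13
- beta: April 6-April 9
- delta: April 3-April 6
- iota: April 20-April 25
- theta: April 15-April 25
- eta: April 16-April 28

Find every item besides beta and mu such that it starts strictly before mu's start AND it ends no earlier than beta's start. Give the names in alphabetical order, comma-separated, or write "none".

Conditions: its start is strictly before mu's start (X.start < April 18) AND its end is no earlier than beta's start (X.end >= April 6).
delta: start April 3 < April 18? ✓; end April 6 >= April 6? ✓ → yes.
epsilon: start April 18 < April 18? ✗; end April 25 >= April 6? ✓ → no.
eta: start April 16 < April 18? ✓; end April 28 >= April 6? ✓ → yes.
iota: start April 20 < April 18? ✗; end April 25 >= April 6? ✓ → no.
lambda: start April 7 < April 18? ✓; end April 13 >= April 6? ✓ → yes.
theta: start April 15 < April 18? ✓; end April 25 >= April 6? ✓ → yes.
Result: delta, eta, lambda, theta.

delta, eta, lambda, theta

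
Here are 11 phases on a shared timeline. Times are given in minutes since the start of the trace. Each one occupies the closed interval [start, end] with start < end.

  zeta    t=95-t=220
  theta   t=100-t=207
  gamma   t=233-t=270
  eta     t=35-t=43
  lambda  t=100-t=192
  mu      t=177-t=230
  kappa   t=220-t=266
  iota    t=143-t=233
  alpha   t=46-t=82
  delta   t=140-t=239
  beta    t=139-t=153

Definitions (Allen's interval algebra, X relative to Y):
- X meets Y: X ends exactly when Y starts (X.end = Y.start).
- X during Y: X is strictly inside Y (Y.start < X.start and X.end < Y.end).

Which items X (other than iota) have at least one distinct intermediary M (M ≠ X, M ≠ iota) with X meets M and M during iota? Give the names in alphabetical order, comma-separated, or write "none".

none

Target iota = [t=143, t=233].
Intermediaries M with M during iota: mu.
Via mu — items with X meets mu: none.
Union: none.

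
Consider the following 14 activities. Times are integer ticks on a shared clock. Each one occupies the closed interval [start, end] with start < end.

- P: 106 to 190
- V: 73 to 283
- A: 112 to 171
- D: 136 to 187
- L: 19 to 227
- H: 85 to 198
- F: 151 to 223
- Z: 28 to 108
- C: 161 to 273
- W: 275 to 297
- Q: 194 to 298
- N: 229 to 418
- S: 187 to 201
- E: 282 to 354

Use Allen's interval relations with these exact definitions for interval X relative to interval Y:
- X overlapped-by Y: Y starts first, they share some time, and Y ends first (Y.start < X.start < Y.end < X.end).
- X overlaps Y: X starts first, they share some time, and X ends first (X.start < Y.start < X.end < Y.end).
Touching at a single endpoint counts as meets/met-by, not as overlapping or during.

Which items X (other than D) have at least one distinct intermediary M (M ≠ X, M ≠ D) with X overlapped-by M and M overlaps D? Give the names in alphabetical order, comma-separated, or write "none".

Target D = [136, 187].
Intermediaries M with M overlaps D: A.
Via A — items with X overlapped-by A: C, F.
Union: C, F.

C, F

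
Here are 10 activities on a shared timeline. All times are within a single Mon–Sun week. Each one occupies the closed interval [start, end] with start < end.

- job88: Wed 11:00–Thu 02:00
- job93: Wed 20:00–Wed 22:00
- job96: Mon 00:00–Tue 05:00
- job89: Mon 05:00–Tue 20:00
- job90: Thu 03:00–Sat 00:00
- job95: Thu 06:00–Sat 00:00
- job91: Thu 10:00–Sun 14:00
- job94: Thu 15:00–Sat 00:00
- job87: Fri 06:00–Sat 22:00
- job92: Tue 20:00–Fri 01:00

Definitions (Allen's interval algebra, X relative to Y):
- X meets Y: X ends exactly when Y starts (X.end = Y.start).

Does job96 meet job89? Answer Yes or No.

No

job96 = [Mon 00:00, Tue 05:00], job89 = [Mon 05:00, Tue 20:00].
Actual relation of job96 to job89: overlaps.
Asked whether 'meets' holds → No.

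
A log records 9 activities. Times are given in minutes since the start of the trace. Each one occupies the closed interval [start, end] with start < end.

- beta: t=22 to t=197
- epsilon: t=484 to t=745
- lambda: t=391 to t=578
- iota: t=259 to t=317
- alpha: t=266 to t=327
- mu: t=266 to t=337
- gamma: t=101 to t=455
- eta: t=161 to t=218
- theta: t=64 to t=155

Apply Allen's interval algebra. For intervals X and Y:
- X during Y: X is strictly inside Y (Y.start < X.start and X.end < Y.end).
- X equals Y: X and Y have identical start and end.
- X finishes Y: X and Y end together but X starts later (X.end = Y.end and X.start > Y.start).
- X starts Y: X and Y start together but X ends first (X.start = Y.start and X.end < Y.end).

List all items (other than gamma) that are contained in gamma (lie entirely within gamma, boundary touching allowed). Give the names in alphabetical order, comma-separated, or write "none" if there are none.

alpha, eta, iota, mu

Target gamma = [t=101, t=455].
alpha [t=266, t=327] → during → yes.
beta [t=22, t=197] → overlaps → no.
epsilon [t=484, t=745] → after → no.
eta [t=161, t=218] → during → yes.
iota [t=259, t=317] → during → yes.
lambda [t=391, t=578] → overlapped-by → no.
mu [t=266, t=337] → during → yes.
theta [t=64, t=155] → overlaps → no.
Result: alpha, eta, iota, mu.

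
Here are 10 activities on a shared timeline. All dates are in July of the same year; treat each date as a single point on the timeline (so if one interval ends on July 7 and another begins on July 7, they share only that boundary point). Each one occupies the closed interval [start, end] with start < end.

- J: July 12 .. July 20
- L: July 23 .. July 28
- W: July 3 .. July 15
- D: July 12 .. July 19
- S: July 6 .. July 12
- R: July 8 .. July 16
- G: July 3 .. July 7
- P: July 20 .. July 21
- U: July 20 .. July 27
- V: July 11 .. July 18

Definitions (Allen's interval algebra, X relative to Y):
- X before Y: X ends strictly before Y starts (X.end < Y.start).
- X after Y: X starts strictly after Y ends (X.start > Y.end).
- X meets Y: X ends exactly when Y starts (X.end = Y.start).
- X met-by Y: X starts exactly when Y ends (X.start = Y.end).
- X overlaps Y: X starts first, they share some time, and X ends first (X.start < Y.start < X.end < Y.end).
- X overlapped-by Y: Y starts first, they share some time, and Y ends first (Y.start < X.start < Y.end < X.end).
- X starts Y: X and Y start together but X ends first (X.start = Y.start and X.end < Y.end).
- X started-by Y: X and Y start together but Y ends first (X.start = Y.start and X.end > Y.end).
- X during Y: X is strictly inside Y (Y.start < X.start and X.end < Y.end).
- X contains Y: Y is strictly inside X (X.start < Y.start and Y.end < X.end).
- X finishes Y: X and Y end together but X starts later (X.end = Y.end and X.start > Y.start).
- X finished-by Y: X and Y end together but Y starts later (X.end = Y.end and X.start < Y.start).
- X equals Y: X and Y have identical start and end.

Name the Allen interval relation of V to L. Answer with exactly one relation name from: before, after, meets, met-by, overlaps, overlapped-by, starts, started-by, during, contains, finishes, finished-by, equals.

V = [July 11, July 18]; L = [July 23, July 28].
Compare endpoints: V.start < L.start, V.start < L.end, V.end < L.start, V.end < L.end.
That pattern is 'before'.

before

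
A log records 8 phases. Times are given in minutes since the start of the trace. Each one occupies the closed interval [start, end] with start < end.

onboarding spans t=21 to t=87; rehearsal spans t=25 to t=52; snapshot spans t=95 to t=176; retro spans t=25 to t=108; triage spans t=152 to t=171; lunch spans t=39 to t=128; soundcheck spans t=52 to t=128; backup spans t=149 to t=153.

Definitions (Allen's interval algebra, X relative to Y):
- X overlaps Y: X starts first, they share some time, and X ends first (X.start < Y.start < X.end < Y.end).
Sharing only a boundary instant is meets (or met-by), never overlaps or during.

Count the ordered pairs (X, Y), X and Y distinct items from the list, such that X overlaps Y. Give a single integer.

10

Checking all 56 ordered pairs for relation 'overlaps'; matching pairs in alphabetical order:
(backup, triage): backup overlaps triage ✓
(lunch, snapshot): lunch overlaps snapshot ✓
(onboarding, lunch): onboarding overlaps lunch ✓
(onboarding, retro): onboarding overlaps retro ✓
(onboarding, soundcheck): onboarding overlaps soundcheck ✓
(rehearsal, lunch): rehearsal overlaps lunch ✓
(retro, lunch): retro overlaps lunch ✓
(retro, snapshot): retro overlaps snapshot ✓
(retro, soundcheck): retro overlaps soundcheck ✓
(soundcheck, snapshot): soundcheck overlaps snapshot ✓
Count: 10.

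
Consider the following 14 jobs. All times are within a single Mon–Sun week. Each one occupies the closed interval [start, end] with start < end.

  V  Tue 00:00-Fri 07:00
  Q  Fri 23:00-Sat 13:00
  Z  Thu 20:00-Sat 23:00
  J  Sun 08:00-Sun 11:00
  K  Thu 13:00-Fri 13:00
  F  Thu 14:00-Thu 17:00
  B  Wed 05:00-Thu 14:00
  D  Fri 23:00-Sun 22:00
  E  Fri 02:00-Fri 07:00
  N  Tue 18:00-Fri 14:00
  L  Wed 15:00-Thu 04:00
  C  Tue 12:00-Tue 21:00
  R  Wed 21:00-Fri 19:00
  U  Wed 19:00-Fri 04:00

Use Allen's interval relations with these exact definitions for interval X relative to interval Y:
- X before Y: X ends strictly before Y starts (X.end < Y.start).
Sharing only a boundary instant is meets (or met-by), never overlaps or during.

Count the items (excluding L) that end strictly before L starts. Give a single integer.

1

Target L = [Wed 15:00, Thu 04:00].
B [Wed 05:00, Thu 14:00] → contains → no.
C [Tue 12:00, Tue 21:00] → before → counts.
D [Fri 23:00, Sun 22:00] → after → no.
E [Fri 02:00, Fri 07:00] → after → no.
F [Thu 14:00, Thu 17:00] → after → no.
J [Sun 08:00, Sun 11:00] → after → no.
K [Thu 13:00, Fri 13:00] → after → no.
N [Tue 18:00, Fri 14:00] → contains → no.
Q [Fri 23:00, Sat 13:00] → after → no.
R [Wed 21:00, Fri 19:00] → overlapped-by → no.
U [Wed 19:00, Fri 04:00] → overlapped-by → no.
V [Tue 00:00, Fri 07:00] → contains → no.
Z [Thu 20:00, Sat 23:00] → after → no.
Total: 1.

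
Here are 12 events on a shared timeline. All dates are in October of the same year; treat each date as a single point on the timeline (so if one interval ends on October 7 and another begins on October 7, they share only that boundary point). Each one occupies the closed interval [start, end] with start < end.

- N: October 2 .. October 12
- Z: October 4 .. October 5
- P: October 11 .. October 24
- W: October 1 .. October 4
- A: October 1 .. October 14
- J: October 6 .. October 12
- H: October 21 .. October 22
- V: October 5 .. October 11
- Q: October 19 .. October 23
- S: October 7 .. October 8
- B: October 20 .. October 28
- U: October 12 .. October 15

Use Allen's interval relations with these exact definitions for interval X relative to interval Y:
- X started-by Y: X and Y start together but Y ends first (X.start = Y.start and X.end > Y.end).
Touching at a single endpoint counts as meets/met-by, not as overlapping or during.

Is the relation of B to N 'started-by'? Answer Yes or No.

B = [October 20, October 28], N = [October 2, October 12].
Actual relation of B to N: after.
Asked whether 'started-by' holds → No.

No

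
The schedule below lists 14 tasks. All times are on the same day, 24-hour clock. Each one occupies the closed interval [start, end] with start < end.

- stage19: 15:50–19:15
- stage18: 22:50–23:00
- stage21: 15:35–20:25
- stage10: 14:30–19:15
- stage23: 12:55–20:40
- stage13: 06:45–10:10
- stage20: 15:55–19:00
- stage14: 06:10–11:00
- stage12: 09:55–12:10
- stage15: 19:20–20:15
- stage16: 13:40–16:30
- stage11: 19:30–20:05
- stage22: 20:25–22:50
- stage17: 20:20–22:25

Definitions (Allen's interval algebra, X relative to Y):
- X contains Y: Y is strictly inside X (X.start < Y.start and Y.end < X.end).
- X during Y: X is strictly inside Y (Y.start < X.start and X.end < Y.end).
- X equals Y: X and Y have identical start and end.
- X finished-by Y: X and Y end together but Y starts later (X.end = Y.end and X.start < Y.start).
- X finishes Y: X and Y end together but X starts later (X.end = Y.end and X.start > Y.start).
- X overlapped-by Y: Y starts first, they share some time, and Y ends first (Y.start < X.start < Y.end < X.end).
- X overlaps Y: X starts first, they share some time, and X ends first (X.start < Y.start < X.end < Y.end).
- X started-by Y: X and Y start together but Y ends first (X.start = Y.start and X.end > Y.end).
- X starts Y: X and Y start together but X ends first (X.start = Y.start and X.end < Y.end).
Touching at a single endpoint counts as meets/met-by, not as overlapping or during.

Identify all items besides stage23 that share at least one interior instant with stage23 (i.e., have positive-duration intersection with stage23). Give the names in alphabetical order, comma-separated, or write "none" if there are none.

stage10, stage11, stage15, stage16, stage17, stage19, stage20, stage21, stage22

Target stage23 = [12:55, 20:40].
stage10 [14:30, 19:15] → during → yes.
stage11 [19:30, 20:05] → during → yes.
stage12 [09:55, 12:10] → before → no.
stage13 [06:45, 10:10] → before → no.
stage14 [06:10, 11:00] → before → no.
stage15 [19:20, 20:15] → during → yes.
stage16 [13:40, 16:30] → during → yes.
stage17 [20:20, 22:25] → overlapped-by → yes.
stage18 [22:50, 23:00] → after → no.
stage19 [15:50, 19:15] → during → yes.
stage20 [15:55, 19:00] → during → yes.
stage21 [15:35, 20:25] → during → yes.
stage22 [20:25, 22:50] → overlapped-by → yes.
Result: stage10, stage11, stage15, stage16, stage17, stage19, stage20, stage21, stage22.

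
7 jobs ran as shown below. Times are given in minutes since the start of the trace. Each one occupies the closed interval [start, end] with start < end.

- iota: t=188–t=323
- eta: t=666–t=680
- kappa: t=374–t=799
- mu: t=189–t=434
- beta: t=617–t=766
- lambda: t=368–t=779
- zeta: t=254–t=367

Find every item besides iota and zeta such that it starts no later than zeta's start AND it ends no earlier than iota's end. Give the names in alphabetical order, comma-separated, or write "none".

Conditions: its start is no later than zeta's start (X.start <= t=254) AND its end is no earlier than iota's end (X.end >= t=323).
beta: start t=617 <= t=254? ✗; end t=766 >= t=323? ✓ → no.
eta: start t=666 <= t=254? ✗; end t=680 >= t=323? ✓ → no.
kappa: start t=374 <= t=254? ✗; end t=799 >= t=323? ✓ → no.
lambda: start t=368 <= t=254? ✗; end t=779 >= t=323? ✓ → no.
mu: start t=189 <= t=254? ✓; end t=434 >= t=323? ✓ → yes.
Result: mu.

mu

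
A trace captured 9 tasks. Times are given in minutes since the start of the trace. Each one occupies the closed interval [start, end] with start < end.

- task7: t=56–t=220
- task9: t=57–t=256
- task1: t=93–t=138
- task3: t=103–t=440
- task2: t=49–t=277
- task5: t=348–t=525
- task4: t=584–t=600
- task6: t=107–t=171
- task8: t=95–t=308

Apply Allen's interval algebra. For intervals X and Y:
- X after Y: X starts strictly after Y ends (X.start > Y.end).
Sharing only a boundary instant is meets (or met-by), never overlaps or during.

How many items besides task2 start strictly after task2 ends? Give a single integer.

2

Target task2 = [t=49, t=277].
task1 [t=93, t=138] → during → no.
task3 [t=103, t=440] → overlapped-by → no.
task4 [t=584, t=600] → after → counts.
task5 [t=348, t=525] → after → counts.
task6 [t=107, t=171] → during → no.
task7 [t=56, t=220] → during → no.
task8 [t=95, t=308] → overlapped-by → no.
task9 [t=57, t=256] → during → no.
Total: 2.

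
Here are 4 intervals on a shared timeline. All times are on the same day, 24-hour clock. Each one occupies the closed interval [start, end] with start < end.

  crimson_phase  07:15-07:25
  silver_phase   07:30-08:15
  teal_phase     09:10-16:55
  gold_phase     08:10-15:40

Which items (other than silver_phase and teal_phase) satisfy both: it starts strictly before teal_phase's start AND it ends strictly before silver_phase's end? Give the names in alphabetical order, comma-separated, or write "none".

crimson_phase

Conditions: its start is strictly before teal_phase's start (X.start < 09:10) AND its end is strictly before silver_phase's end (X.end < 08:15).
crimson_phase: start 07:15 < 09:10? ✓; end 07:25 < 08:15? ✓ → yes.
gold_phase: start 08:10 < 09:10? ✓; end 15:40 < 08:15? ✗ → no.
Result: crimson_phase.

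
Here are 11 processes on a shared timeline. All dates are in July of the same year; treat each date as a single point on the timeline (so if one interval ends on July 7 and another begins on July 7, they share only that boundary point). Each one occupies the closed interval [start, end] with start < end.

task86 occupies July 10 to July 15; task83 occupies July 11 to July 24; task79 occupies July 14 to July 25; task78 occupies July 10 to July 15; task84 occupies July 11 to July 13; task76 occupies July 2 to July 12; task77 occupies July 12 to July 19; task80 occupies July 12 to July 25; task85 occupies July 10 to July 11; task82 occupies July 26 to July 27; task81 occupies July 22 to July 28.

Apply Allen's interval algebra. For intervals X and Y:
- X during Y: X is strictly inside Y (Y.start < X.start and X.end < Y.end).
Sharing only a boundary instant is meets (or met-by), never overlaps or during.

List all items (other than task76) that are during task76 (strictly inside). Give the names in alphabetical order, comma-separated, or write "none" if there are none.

Target task76 = [July 2, July 12].
task77 [July 12, July 19] → met-by → no.
task78 [July 10, July 15] → overlapped-by → no.
task79 [July 14, July 25] → after → no.
task80 [July 12, July 25] → met-by → no.
task81 [July 22, July 28] → after → no.
task82 [July 26, July 27] → after → no.
task83 [July 11, July 24] → overlapped-by → no.
task84 [July 11, July 13] → overlapped-by → no.
task85 [July 10, July 11] → during → yes.
task86 [July 10, July 15] → overlapped-by → no.
Result: task85.

task85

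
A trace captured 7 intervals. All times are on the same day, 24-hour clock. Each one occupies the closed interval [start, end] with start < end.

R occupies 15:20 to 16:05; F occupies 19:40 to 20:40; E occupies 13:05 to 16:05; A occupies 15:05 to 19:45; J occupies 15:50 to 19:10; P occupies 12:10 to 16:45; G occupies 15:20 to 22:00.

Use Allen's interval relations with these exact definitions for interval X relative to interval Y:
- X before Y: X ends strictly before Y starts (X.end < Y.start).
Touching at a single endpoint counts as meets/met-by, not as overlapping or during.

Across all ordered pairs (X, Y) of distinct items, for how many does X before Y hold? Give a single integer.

4

Checking all 42 ordered pairs for relation 'before'; matching pairs in alphabetical order:
(E, F): E before F ✓
(J, F): J before F ✓
(P, F): P before F ✓
(R, F): R before F ✓
Count: 4.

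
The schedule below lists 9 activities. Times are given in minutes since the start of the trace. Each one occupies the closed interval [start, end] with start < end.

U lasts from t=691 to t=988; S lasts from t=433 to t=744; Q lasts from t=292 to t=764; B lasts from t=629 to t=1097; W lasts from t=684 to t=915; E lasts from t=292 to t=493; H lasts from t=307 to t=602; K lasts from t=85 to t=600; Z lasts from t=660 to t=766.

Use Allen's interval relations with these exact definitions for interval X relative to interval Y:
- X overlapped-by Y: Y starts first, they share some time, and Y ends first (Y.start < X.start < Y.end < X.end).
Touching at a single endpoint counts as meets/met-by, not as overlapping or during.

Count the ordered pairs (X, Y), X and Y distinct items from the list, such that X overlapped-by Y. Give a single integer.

Checking all 72 ordered pairs for relation 'overlapped-by'; matching pairs in alphabetical order:
(B, Q): B overlapped-by Q ✓
(B, S): B overlapped-by S ✓
(H, E): H overlapped-by E ✓
(H, K): H overlapped-by K ✓
(Q, K): Q overlapped-by K ✓
(S, E): S overlapped-by E ✓
(S, H): S overlapped-by H ✓
(S, K): S overlapped-by K ✓
(U, Q): U overlapped-by Q ✓
(U, S): U overlapped-by S ✓
(U, W): U overlapped-by W ✓
(U, Z): U overlapped-by Z ✓
(W, Q): W overlapped-by Q ✓
(W, S): W overlapped-by S ✓
(W, Z): W overlapped-by Z ✓
(Z, Q): Z overlapped-by Q ✓
(Z, S): Z overlapped-by S ✓
Count: 17.

17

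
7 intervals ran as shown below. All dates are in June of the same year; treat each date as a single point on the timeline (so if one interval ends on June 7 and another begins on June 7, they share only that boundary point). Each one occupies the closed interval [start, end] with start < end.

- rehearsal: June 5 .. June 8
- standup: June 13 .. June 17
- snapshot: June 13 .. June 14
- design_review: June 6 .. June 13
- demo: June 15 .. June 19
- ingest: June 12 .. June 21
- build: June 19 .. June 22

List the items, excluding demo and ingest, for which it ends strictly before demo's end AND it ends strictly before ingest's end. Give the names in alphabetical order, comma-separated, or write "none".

design_review, rehearsal, snapshot, standup

Conditions: its end is strictly before demo's end (X.end < June 19) AND its end is strictly before ingest's end (X.end < June 21).
build: end June 22 < June 19? ✗; end June 22 < June 21? ✗ → no.
design_review: end June 13 < June 19? ✓; end June 13 < June 21? ✓ → yes.
rehearsal: end June 8 < June 19? ✓; end June 8 < June 21? ✓ → yes.
snapshot: end June 14 < June 19? ✓; end June 14 < June 21? ✓ → yes.
standup: end June 17 < June 19? ✓; end June 17 < June 21? ✓ → yes.
Result: design_review, rehearsal, snapshot, standup.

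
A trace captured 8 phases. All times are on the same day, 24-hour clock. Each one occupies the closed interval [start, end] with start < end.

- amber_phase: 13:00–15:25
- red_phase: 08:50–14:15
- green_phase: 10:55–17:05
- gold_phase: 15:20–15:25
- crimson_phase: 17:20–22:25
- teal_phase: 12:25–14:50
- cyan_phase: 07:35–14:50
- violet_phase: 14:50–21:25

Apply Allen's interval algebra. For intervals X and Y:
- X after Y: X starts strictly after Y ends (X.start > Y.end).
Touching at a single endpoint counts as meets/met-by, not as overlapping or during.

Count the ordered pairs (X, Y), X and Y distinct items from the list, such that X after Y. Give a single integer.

Checking all 56 ordered pairs for relation 'after'; matching pairs in alphabetical order:
(crimson_phase, amber_phase): crimson_phase after amber_phase ✓
(crimson_phase, cyan_phase): crimson_phase after cyan_phase ✓
(crimson_phase, gold_phase): crimson_phase after gold_phase ✓
(crimson_phase, green_phase): crimson_phase after green_phase ✓
(crimson_phase, red_phase): crimson_phase after red_phase ✓
(crimson_phase, teal_phase): crimson_phase after teal_phase ✓
(gold_phase, cyan_phase): gold_phase after cyan_phase ✓
(gold_phase, red_phase): gold_phase after red_phase ✓
(gold_phase, teal_phase): gold_phase after teal_phase ✓
(violet_phase, red_phase): violet_phase after red_phase ✓
Count: 10.

10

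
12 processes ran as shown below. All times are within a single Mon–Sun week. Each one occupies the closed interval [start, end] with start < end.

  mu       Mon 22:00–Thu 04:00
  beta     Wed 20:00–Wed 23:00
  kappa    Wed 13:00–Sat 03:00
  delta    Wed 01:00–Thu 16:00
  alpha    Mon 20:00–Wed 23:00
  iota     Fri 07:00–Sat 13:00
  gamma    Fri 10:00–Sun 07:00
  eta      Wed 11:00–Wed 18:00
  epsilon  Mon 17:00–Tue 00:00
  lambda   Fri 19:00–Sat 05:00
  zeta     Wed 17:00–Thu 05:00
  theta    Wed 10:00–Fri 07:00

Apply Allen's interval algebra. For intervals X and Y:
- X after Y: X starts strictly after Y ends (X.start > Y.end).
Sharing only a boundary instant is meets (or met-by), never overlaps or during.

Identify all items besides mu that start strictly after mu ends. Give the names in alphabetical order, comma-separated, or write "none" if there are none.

Target mu = [Mon 22:00, Thu 04:00].
alpha [Mon 20:00, Wed 23:00] → overlaps → no.
beta [Wed 20:00, Wed 23:00] → during → no.
delta [Wed 01:00, Thu 16:00] → overlapped-by → no.
epsilon [Mon 17:00, Tue 00:00] → overlaps → no.
eta [Wed 11:00, Wed 18:00] → during → no.
gamma [Fri 10:00, Sun 07:00] → after → yes.
iota [Fri 07:00, Sat 13:00] → after → yes.
kappa [Wed 13:00, Sat 03:00] → overlapped-by → no.
lambda [Fri 19:00, Sat 05:00] → after → yes.
theta [Wed 10:00, Fri 07:00] → overlapped-by → no.
zeta [Wed 17:00, Thu 05:00] → overlapped-by → no.
Result: gamma, iota, lambda.

gamma, iota, lambda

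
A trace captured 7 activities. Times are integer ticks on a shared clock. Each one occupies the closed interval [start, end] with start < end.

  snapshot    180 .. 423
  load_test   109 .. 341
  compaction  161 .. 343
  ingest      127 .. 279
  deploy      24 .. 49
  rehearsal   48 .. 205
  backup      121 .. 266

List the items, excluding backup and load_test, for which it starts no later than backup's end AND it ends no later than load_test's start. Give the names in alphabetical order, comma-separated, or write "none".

deploy

Conditions: its start is no later than backup's end (X.start <= 266) AND its end is no later than load_test's start (X.end <= 109).
compaction: start 161 <= 266? ✓; end 343 <= 109? ✗ → no.
deploy: start 24 <= 266? ✓; end 49 <= 109? ✓ → yes.
ingest: start 127 <= 266? ✓; end 279 <= 109? ✗ → no.
rehearsal: start 48 <= 266? ✓; end 205 <= 109? ✗ → no.
snapshot: start 180 <= 266? ✓; end 423 <= 109? ✗ → no.
Result: deploy.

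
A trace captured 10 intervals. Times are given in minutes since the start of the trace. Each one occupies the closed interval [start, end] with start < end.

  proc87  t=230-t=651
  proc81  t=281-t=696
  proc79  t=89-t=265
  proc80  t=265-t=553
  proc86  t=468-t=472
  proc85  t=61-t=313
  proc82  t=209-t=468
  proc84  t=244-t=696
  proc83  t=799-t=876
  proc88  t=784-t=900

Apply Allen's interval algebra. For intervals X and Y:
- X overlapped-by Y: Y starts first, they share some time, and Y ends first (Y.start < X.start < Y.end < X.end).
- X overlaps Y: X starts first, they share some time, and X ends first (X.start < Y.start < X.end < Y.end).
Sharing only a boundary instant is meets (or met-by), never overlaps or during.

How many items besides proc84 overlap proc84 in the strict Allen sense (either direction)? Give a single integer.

Target proc84 = [t=244, t=696].
proc79 [t=89, t=265] → overlaps → counts.
proc80 [t=265, t=553] → during → no.
proc81 [t=281, t=696] → finishes → no.
proc82 [t=209, t=468] → overlaps → counts.
proc83 [t=799, t=876] → after → no.
proc85 [t=61, t=313] → overlaps → counts.
proc86 [t=468, t=472] → during → no.
proc87 [t=230, t=651] → overlaps → counts.
proc88 [t=784, t=900] → after → no.
Total: 4.

4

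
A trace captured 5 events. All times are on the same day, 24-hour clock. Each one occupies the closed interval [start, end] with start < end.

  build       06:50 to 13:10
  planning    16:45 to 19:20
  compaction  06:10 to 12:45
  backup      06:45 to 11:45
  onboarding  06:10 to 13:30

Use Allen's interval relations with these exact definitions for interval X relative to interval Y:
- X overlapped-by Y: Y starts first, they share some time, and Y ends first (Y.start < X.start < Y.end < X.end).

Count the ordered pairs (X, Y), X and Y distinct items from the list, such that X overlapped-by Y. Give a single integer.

Checking all 20 ordered pairs for relation 'overlapped-by'; matching pairs in alphabetical order:
(build, backup): build overlapped-by backup ✓
(build, compaction): build overlapped-by compaction ✓
Count: 2.

2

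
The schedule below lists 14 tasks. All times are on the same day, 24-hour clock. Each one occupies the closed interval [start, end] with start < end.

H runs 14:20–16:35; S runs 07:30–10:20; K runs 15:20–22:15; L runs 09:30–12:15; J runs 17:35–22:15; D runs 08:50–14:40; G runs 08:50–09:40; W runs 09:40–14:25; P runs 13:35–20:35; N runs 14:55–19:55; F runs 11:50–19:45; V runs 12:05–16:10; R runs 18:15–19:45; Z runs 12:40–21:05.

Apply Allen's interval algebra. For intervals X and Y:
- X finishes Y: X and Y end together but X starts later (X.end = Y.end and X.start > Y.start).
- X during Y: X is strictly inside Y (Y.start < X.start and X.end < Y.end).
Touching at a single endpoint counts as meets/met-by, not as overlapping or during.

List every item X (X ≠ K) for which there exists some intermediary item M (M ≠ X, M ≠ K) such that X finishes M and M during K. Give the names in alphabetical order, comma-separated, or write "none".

Target K = [15:20, 22:15].
Intermediaries M with M during K: R.
Via R — items with X finishes R: none.
Union: none.

none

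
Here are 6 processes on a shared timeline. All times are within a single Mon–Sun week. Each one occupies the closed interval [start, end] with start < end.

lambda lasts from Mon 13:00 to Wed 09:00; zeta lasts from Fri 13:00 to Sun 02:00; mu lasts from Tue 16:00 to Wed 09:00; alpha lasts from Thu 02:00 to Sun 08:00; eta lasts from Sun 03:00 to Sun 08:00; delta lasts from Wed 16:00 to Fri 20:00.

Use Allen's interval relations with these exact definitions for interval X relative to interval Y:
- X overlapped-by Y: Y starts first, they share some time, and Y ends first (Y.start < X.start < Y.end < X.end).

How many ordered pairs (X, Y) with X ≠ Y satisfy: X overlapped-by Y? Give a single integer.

Checking all 30 ordered pairs for relation 'overlapped-by'; matching pairs in alphabetical order:
(alpha, delta): alpha overlapped-by delta ✓
(zeta, delta): zeta overlapped-by delta ✓
Count: 2.

2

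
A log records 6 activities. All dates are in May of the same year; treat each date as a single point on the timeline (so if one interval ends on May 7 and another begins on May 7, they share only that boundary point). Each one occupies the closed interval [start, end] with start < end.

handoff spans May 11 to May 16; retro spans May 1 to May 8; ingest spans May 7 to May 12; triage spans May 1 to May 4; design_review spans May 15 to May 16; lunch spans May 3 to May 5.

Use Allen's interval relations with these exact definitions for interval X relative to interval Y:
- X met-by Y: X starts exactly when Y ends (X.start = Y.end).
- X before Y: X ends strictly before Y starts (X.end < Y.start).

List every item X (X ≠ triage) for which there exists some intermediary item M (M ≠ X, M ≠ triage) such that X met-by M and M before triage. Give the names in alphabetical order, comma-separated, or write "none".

none

Target triage = [May 1, May 4].
Intermediaries M with M before triage: none.
Union: none.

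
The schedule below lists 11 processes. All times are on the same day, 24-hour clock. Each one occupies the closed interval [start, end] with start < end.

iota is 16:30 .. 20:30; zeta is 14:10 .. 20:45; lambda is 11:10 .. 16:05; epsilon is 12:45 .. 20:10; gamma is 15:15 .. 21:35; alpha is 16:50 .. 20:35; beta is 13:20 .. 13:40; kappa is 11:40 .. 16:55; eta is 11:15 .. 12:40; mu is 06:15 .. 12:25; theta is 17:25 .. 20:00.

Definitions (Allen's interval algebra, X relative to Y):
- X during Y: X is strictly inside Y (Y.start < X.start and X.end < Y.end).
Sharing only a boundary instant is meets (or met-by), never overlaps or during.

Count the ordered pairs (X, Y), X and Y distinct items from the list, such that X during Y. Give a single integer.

13

Checking all 110 ordered pairs for relation 'during'; matching pairs in alphabetical order:
(alpha, gamma): alpha during gamma ✓
(alpha, zeta): alpha during zeta ✓
(beta, epsilon): beta during epsilon ✓
(beta, kappa): beta during kappa ✓
(beta, lambda): beta during lambda ✓
(eta, lambda): eta during lambda ✓
(iota, gamma): iota during gamma ✓
(iota, zeta): iota during zeta ✓
(theta, alpha): theta during alpha ✓
(theta, epsilon): theta during epsilon ✓
(theta, gamma): theta during gamma ✓
(theta, iota): theta during iota ✓
(theta, zeta): theta during zeta ✓
Count: 13.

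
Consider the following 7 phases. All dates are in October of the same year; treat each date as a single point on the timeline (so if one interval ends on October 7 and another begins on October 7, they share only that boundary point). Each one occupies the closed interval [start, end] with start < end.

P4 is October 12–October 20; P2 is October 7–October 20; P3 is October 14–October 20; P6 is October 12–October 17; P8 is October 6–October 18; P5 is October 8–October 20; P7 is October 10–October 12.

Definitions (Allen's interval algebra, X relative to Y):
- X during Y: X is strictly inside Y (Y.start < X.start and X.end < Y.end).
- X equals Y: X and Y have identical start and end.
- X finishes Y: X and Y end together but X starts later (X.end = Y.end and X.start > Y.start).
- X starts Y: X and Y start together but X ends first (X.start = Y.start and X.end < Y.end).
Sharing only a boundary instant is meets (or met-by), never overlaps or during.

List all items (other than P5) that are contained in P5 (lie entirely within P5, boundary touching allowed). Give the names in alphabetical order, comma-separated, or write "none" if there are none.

P3, P4, P6, P7

Target P5 = [October 8, October 20].
P2 [October 7, October 20] → finished-by → no.
P3 [October 14, October 20] → finishes → yes.
P4 [October 12, October 20] → finishes → yes.
P6 [October 12, October 17] → during → yes.
P7 [October 10, October 12] → during → yes.
P8 [October 6, October 18] → overlaps → no.
Result: P3, P4, P6, P7.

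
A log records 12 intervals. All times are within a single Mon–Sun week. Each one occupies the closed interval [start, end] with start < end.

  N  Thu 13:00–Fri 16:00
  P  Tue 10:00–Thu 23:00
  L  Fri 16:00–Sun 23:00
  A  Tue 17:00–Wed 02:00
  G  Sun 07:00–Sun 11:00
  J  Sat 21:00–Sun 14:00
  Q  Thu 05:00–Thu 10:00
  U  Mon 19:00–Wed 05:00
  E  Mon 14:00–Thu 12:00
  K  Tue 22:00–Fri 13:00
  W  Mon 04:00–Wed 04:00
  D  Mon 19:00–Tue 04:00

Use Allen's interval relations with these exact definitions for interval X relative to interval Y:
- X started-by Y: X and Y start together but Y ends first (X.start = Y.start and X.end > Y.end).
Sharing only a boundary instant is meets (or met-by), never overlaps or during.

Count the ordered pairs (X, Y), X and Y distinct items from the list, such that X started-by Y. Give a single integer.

1

Checking all 132 ordered pairs for relation 'started-by'; matching pairs in alphabetical order:
(U, D): U started-by D ✓
Count: 1.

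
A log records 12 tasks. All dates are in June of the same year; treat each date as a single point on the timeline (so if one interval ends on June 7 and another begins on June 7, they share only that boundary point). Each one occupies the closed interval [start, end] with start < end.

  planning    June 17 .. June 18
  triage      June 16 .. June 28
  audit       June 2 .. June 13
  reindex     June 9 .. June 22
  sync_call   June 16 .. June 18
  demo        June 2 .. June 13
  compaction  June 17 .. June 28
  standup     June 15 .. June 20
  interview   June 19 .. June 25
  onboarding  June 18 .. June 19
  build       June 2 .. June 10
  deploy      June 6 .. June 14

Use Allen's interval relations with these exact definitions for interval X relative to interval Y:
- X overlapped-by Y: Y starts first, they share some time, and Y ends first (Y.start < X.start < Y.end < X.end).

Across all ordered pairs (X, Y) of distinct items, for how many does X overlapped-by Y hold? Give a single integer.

14

Checking all 132 ordered pairs for relation 'overlapped-by'; matching pairs in alphabetical order:
(compaction, reindex): compaction overlapped-by reindex ✓
(compaction, standup): compaction overlapped-by standup ✓
(compaction, sync_call): compaction overlapped-by sync_call ✓
(deploy, audit): deploy overlapped-by audit ✓
(deploy, build): deploy overlapped-by build ✓
(deploy, demo): deploy overlapped-by demo ✓
(interview, reindex): interview overlapped-by reindex ✓
(interview, standup): interview overlapped-by standup ✓
(reindex, audit): reindex overlapped-by audit ✓
(reindex, build): reindex overlapped-by build ✓
(reindex, demo): reindex overlapped-by demo ✓
(reindex, deploy): reindex overlapped-by deploy ✓
(triage, reindex): triage overlapped-by reindex ✓
(triage, standup): triage overlapped-by standup ✓
Count: 14.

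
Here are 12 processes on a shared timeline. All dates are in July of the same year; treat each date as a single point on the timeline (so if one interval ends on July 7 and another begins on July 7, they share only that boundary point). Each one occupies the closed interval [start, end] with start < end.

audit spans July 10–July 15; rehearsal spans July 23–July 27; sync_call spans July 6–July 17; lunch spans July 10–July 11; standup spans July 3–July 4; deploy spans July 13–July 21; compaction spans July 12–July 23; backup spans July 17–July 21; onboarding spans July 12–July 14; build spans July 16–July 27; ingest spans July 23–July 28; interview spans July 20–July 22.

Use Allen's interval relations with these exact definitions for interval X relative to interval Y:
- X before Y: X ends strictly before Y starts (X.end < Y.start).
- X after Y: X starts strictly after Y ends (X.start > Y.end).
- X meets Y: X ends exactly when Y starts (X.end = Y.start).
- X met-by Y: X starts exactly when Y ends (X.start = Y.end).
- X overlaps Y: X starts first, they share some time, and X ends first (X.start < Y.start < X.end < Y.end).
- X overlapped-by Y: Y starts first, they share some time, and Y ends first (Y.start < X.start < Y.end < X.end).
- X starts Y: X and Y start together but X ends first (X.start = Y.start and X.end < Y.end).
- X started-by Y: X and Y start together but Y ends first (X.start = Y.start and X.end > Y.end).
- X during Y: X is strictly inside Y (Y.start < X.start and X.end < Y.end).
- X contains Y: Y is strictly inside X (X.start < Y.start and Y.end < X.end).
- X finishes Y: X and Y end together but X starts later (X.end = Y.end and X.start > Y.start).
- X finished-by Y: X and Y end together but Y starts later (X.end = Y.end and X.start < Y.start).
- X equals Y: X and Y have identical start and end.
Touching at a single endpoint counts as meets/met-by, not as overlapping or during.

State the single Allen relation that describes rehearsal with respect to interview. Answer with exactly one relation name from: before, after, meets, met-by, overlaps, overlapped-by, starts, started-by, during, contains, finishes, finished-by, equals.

rehearsal = [July 23, July 27]; interview = [July 20, July 22].
Compare endpoints: rehearsal.start > interview.start, rehearsal.start > interview.end, rehearsal.end > interview.start, rehearsal.end > interview.end.
That pattern is 'after'.

after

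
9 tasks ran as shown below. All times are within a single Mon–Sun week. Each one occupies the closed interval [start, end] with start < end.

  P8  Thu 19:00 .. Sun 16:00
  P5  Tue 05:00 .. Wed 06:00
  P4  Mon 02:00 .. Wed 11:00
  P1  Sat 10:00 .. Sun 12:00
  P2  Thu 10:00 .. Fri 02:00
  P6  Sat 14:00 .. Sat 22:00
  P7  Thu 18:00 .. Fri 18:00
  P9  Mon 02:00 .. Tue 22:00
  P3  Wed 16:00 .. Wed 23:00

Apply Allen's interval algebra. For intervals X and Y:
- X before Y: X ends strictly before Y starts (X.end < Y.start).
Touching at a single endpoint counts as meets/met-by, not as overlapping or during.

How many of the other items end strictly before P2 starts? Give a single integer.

Target P2 = [Thu 10:00, Fri 02:00].
P1 [Sat 10:00, Sun 12:00] → after → no.
P3 [Wed 16:00, Wed 23:00] → before → counts.
P4 [Mon 02:00, Wed 11:00] → before → counts.
P5 [Tue 05:00, Wed 06:00] → before → counts.
P6 [Sat 14:00, Sat 22:00] → after → no.
P7 [Thu 18:00, Fri 18:00] → overlapped-by → no.
P8 [Thu 19:00, Sun 16:00] → overlapped-by → no.
P9 [Mon 02:00, Tue 22:00] → before → counts.
Total: 4.

4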